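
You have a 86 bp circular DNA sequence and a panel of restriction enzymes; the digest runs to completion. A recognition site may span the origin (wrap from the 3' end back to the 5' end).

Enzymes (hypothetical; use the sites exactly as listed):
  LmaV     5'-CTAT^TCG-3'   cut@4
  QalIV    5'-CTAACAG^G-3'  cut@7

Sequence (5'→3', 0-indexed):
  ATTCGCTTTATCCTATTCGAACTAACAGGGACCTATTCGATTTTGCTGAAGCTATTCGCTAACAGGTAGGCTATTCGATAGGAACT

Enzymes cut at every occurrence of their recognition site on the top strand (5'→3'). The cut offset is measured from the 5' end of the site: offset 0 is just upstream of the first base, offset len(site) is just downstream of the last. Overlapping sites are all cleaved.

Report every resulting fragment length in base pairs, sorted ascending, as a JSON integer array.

Per-enzyme occurrences:
  LmaV (CTATTCG, off=4): starts [12, 32, 51, 70, 84] → cuts [2, 16, 36, 55, 74]
  QalIV (CTAACAGG, off=7): starts [21, 58] → cuts [28, 65]

Pooled cuts: [2, 16, 28, 36, 55, 65, 74]

Fragments:
  2→16: 14 bp
  16→28: 12 bp
  28→36: 8 bp
  36→55: 19 bp
  55→65: 10 bp
  65→74: 9 bp
  74→2 (wrap): 86-74+2 = 14 bp

[8,9,10,12,14,14,19]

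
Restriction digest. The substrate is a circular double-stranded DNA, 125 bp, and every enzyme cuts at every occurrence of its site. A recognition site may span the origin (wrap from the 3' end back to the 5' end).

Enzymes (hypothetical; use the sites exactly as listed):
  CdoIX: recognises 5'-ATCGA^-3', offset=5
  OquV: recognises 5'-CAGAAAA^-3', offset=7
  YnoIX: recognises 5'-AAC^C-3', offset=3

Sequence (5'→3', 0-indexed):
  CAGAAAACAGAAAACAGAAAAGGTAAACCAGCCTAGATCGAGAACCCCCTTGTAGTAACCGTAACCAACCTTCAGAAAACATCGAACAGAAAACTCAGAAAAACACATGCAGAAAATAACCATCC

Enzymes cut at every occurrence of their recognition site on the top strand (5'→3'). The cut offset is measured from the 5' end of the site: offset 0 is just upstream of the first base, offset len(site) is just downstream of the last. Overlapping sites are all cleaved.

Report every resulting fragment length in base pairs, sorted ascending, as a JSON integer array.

Per-enzyme occurrences:
  CdoIX (ATCGA, off=5): starts [36, 80] → cuts [41, 85]
  OquV (CAGAAAA, off=7): starts [0, 7, 14, 72, 86, 95, 109] → cuts [7, 14, 21, 79, 93, 102, 116]
  YnoIX (AACC, off=3): starts [25, 42, 56, 62, 66, 117] → cuts [28, 45, 59, 65, 69, 120]

Pooled cuts: [7, 14, 21, 28, 41, 45, 59, 65, 69, 79, 85, 93, 102, 116, 120]

Fragment lengths:
  7→14: 7 bp
  14→21: 7 bp
  21→28: 7 bp
  28→41: 13 bp
  41→45: 4 bp
  45→59: 14 bp
  59→65: 6 bp
  65→69: 4 bp
  69→79: 10 bp
  79→85: 6 bp
  85→93: 8 bp
  93→102: 9 bp
  102→116: 14 bp
  116→120: 4 bp
  120→7 (wrap): 125-120+7 = 12 bp

[4,4,4,6,6,7,7,7,8,9,10,12,13,14,14]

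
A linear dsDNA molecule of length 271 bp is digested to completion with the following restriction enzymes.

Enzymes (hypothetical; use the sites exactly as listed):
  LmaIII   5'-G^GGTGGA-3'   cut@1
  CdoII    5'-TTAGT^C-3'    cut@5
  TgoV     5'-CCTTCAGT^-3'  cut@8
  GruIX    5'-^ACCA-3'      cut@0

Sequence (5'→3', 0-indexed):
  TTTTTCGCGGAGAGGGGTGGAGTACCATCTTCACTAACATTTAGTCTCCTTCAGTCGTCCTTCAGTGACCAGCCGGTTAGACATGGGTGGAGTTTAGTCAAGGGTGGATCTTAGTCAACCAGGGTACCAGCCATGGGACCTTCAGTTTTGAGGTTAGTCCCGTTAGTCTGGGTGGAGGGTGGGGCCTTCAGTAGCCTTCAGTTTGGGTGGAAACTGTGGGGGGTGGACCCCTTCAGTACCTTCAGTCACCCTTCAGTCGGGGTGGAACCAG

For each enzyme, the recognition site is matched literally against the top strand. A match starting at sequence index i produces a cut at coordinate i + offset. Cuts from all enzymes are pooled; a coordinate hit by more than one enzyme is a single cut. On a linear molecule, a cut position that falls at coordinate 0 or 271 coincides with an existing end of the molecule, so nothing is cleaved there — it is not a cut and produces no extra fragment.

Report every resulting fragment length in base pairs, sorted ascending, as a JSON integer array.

[1,2,3,3,3,4,5,6,8,8,9,9,10,10,11,11,12,13,13,15,16,16,18,21,22,22]

Scan for sites:
  LmaIII GGGTGGA/1: at [14, 84, 101, 169, 204, 220, 259] ⇒ [15, 85, 102, 170, 205, 221, 260]
  CdoII TTAGTC/5: at [40, 93, 110, 153, 162] ⇒ [45, 98, 115, 158, 167]
  TgoV CCTTCAGT/8: at [47, 58, 138, 184, 194, 229, 238, 249] ⇒ [55, 66, 146, 192, 202, 237, 246, 257]
  GruIX ACCA/0: at [23, 67, 117, 125, 266] ⇒ [23, 67, 117, 125, 266]

All cut coordinates (distinct, sorted): [15, 23, 45, 55, 66, 67, 85, 98, 102, 115, 117, 125, 146, 158, 167, 170, 192, 202, 205, 221, 237, 246, 257, 260, 266]

Fragments:
  [0,15): 15 bp
  [15,23): 8 bp
  [23,45): 22 bp
  [45,55): 10 bp
  [55,66): 11 bp
  [66,67): 1 bp
  [67,85): 18 bp
  [85,98): 13 bp
  [98,102): 4 bp
  [102,115): 13 bp
  [115,117): 2 bp
  [117,125): 8 bp
  [125,146): 21 bp
  [146,158): 12 bp
  [158,167): 9 bp
  [167,170): 3 bp
  [170,192): 22 bp
  [192,202): 10 bp
  [202,205): 3 bp
  [205,221): 16 bp
  [221,237): 16 bp
  [237,246): 9 bp
  [246,257): 11 bp
  [257,260): 3 bp
  [260,266): 6 bp
  [266,271): 5 bp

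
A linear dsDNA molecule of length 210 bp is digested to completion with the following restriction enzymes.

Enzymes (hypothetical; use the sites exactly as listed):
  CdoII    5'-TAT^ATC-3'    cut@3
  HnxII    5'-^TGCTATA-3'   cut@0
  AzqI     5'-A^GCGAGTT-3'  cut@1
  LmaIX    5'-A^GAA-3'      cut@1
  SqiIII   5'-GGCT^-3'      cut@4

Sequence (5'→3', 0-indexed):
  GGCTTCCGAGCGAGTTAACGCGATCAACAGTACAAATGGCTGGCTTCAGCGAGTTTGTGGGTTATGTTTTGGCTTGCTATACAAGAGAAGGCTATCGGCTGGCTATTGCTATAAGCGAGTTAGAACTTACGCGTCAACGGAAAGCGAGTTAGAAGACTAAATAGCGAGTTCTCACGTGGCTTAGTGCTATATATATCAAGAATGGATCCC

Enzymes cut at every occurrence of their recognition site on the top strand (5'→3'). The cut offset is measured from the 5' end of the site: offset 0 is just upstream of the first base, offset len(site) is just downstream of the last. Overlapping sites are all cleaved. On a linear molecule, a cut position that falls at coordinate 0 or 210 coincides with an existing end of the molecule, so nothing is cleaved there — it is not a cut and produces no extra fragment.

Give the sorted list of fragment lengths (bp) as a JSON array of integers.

Site scan:
  CdoII (TATATC, off=3): starts [191] → cuts [194]
  HnxII (TGCTATA, off=0): starts [74, 106, 184] → cuts [74, 106, 184]
  AzqI (AGCGAGTT, off=1): starts [8, 47, 113, 142, 162] → cuts [9, 48, 114, 143, 163]
  LmaIX (AGAA, off=1): starts [85, 121, 150, 198] → cuts [86, 122, 151, 199]
  SqiIII (GGCT, off=4): starts [0, 37, 41, 70, 89, 96, 100, 177] → cuts [4, 41, 45, 74, 93, 100, 104, 181]

Pooled cuts: [4, 9, 41, 45, 48, 74, 86, 93, 100, 104, 106, 114, 122, 143, 151, 163, 181, 184, 194, 199]

Fragments:
  [0,4): 4 bp
  [4,9): 5 bp
  [9,41): 32 bp
  [41,45): 4 bp
  [45,48): 3 bp
  [48,74): 26 bp
  [74,86): 12 bp
  [86,93): 7 bp
  [93,100): 7 bp
  [100,104): 4 bp
  [104,106): 2 bp
  [106,114): 8 bp
  [114,122): 8 bp
  [122,143): 21 bp
  [143,151): 8 bp
  [151,163): 12 bp
  [163,181): 18 bp
  [181,184): 3 bp
  [184,194): 10 bp
  [194,199): 5 bp
  [199,210): 11 bp

[2,3,3,4,4,4,5,5,7,7,8,8,8,10,11,12,12,18,21,26,32]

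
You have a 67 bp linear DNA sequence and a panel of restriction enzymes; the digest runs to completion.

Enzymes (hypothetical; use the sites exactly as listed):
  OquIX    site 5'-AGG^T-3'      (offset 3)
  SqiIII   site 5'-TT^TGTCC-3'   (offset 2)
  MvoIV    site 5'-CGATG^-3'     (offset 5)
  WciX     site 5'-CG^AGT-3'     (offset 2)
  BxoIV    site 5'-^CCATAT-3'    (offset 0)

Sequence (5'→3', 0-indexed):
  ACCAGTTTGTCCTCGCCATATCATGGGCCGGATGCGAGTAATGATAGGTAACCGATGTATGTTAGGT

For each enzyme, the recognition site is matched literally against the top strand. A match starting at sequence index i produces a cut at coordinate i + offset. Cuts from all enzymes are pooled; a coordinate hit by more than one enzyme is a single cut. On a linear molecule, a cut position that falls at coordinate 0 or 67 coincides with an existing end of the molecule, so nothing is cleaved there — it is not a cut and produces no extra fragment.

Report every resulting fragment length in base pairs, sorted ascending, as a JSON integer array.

Site scan:
  OquIX AGGT/3: at [45, 63] ⇒ [48, 66]
  SqiIII TTTGTCC/2: at [5] ⇒ [7]
  MvoIV CGATG/5: at [52] ⇒ [57]
  WciX CGAGT/2: at [34] ⇒ [36]
  BxoIV CCATAT/0: at [15] ⇒ [15]

All cut coordinates (distinct, sorted): [7, 15, 36, 48, 57, 66]

Fragment lengths:
  [0,7): 7 bp
  [7,15): 8 bp
  [15,36): 21 bp
  [36,48): 12 bp
  [48,57): 9 bp
  [57,66): 9 bp
  [66,67): 1 bp

[1,7,8,9,9,12,21]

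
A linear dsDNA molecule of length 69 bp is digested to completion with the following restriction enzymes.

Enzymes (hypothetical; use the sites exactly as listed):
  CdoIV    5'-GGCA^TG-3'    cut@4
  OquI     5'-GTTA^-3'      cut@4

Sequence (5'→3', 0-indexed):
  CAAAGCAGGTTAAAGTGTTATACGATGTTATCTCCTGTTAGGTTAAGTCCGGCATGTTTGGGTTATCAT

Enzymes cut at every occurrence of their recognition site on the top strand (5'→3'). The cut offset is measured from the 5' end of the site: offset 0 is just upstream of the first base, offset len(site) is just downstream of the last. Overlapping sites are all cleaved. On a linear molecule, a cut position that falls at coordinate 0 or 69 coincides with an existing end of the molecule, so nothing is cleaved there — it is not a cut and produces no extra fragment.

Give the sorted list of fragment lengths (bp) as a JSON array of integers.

Scan for sites:
  CdoIV GGCATG/4: at [50] ⇒ [54]
  OquI GTTA/4: at [8, 16, 26, 36, 41, 61] ⇒ [12, 20, 30, 40, 45, 65]

All cut coordinates (distinct, sorted): [12, 20, 30, 40, 45, 54, 65]

Fragments:
  [0,12): 12 bp
  [12,20): 8 bp
  [20,30): 10 bp
  [30,40): 10 bp
  [40,45): 5 bp
  [45,54): 9 bp
  [54,65): 11 bp
  [65,69): 4 bp

[4,5,8,9,10,10,11,12]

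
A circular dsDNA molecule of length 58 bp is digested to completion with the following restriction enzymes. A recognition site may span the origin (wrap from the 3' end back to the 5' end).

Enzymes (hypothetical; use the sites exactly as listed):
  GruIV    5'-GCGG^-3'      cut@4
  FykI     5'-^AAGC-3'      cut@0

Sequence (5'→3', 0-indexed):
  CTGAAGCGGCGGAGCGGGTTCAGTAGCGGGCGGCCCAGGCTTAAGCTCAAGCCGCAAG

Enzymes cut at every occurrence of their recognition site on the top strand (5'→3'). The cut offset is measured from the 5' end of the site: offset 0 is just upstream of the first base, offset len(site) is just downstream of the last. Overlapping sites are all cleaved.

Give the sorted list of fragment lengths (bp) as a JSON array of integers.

[3,4,5,6,6,6,7,9,12]

Site scan:
  GruIV (GCGG, off=4): starts [5, 8, 13, 25, 29] → cuts [9, 12, 17, 29, 33]
  FykI (AAGC, off=0): starts [3, 42, 48, 55] → cuts [3, 42, 48, 55]

All cut coordinates (distinct, sorted): [3, 9, 12, 17, 29, 33, 42, 48, 55]

Fragments:
  3→9: 6 bp
  9→12: 3 bp
  12→17: 5 bp
  17→29: 12 bp
  29→33: 4 bp
  33→42: 9 bp
  42→48: 6 bp
  48→55: 7 bp
  55→3 (wrap): 58-55+3 = 6 bp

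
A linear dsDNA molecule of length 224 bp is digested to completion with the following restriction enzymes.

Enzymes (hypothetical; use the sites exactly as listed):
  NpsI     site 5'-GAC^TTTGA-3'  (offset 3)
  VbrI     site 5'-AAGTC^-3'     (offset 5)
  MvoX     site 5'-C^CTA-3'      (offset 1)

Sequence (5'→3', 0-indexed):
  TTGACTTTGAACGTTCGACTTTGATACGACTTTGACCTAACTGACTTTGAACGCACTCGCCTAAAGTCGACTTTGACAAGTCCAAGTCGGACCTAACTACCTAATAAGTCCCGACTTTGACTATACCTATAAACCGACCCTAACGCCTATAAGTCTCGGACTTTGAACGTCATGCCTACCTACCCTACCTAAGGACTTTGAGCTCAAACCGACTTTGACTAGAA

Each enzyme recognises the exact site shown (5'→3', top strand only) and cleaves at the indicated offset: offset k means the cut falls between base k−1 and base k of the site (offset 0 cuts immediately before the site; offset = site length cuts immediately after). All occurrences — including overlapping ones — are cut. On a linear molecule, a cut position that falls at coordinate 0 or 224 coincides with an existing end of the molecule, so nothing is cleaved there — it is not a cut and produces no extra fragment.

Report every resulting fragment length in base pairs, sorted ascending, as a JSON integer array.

[3,4,4,4,5,5,5,6,6,6,7,8,8,8,9,9,10,11,11,11,11,13,14,14,15,17]

Site scan:
  NpsI (GACTTTGA, off=3): starts [2, 16, 27, 42, 68, 112, 158, 193, 210] → cuts [5, 19, 30, 45, 71, 115, 161, 196, 213]
  VbrI (AAGTC, off=5): starts [63, 77, 83, 105, 150] → cuts [68, 82, 88, 110, 155]
  MvoX (CCTA, off=1): starts [35, 59, 91, 99, 125, 138, 145, 174, 178, 183, 187] → cuts [36, 60, 92, 100, 126, 139, 146, 175, 179, 184, 188]

All cut coordinates (distinct, sorted): [5, 19, 30, 36, 45, 60, 68, 71, 82, 88, 92, 100, 110, 115, 126, 139, 146, 155, 161, 175, 179, 184, 188, 196, 213]

Fragments:
  [0,5): 5 bp
  [5,19): 14 bp
  [19,30): 11 bp
  [30,36): 6 bp
  [36,45): 9 bp
  [45,60): 15 bp
  [60,68): 8 bp
  [68,71): 3 bp
  [71,82): 11 bp
  [82,88): 6 bp
  [88,92): 4 bp
  [92,100): 8 bp
  [100,110): 10 bp
  [110,115): 5 bp
  [115,126): 11 bp
  [126,139): 13 bp
  [139,146): 7 bp
  [146,155): 9 bp
  [155,161): 6 bp
  [161,175): 14 bp
  [175,179): 4 bp
  [179,184): 5 bp
  [184,188): 4 bp
  [188,196): 8 bp
  [196,213): 17 bp
  [213,224): 11 bp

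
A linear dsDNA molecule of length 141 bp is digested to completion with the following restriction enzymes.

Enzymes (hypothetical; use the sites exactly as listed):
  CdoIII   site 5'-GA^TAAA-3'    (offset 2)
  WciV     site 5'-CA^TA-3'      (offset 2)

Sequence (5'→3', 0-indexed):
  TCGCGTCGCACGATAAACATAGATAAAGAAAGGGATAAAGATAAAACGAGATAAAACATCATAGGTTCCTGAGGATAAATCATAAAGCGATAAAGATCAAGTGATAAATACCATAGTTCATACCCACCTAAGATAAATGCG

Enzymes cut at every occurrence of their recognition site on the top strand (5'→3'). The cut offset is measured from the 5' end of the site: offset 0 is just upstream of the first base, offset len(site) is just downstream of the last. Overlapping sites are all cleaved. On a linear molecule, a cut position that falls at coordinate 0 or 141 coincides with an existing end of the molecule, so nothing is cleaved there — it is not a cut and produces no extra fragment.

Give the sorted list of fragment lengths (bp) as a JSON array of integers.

Site scan:
  CdoIII GATAAA/2: at [11, 21, 33, 39, 49, 73, 88, 102, 131] ⇒ [13, 23, 35, 41, 51, 75, 90, 104, 133]
  WciV CATA/2: at [17, 59, 80, 111, 118] ⇒ [19, 61, 82, 113, 120]

Pooled cuts: [13, 19, 23, 35, 41, 51, 61, 75, 82, 90, 104, 113, 120, 133]

Fragment lengths:
  [0,13): 13 bp
  [13,19): 6 bp
  [19,23): 4 bp
  [23,35): 12 bp
  [35,41): 6 bp
  [41,51): 10 bp
  [51,61): 10 bp
  [61,75): 14 bp
  [75,82): 7 bp
  [82,90): 8 bp
  [90,104): 14 bp
  [104,113): 9 bp
  [113,120): 7 bp
  [120,133): 13 bp
  [133,141): 8 bp

[4,6,6,7,7,8,8,9,10,10,12,13,13,14,14]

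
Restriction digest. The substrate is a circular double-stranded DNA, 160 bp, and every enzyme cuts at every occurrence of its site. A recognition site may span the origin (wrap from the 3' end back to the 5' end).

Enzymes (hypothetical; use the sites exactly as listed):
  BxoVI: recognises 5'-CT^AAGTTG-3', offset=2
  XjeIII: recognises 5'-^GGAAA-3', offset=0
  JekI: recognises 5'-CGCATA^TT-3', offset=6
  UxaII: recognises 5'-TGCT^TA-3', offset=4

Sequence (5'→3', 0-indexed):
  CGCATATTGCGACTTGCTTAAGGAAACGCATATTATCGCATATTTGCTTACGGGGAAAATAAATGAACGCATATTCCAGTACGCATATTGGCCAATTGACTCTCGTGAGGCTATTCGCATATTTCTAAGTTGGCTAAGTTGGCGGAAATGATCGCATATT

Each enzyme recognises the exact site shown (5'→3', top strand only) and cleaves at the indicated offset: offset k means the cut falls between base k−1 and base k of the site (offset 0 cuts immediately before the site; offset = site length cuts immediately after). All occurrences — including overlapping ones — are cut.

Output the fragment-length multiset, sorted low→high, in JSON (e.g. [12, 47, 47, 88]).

[3,5,5,6,8,8,9,10,11,12,14,15,20,34]

Per-enzyme occurrences:
  BxoVI (CTAAGTTG, off=2): starts [124, 133] → cuts [126, 135]
  XjeIII (GGAAA, off=0): starts [21, 53, 143] → cuts [21, 53, 143]
  JekI (CGCATATT, off=6): starts [0, 26, 36, 67, 81, 115, 152] → cuts [6, 32, 42, 73, 87, 121, 158]
  UxaII (TGCTTA, off=4): starts [14, 44] → cuts [18, 48]

Pooled cuts: [6, 18, 21, 32, 42, 48, 53, 73, 87, 121, 126, 135, 143, 158]

Fragments:
  6→18: 12 bp
  18→21: 3 bp
  21→32: 11 bp
  32→42: 10 bp
  42→48: 6 bp
  48→53: 5 bp
  53→73: 20 bp
  73→87: 14 bp
  87→121: 34 bp
  121→126: 5 bp
  126→135: 9 bp
  135→143: 8 bp
  143→158: 15 bp
  158→6 (wrap): 160-158+6 = 8 bp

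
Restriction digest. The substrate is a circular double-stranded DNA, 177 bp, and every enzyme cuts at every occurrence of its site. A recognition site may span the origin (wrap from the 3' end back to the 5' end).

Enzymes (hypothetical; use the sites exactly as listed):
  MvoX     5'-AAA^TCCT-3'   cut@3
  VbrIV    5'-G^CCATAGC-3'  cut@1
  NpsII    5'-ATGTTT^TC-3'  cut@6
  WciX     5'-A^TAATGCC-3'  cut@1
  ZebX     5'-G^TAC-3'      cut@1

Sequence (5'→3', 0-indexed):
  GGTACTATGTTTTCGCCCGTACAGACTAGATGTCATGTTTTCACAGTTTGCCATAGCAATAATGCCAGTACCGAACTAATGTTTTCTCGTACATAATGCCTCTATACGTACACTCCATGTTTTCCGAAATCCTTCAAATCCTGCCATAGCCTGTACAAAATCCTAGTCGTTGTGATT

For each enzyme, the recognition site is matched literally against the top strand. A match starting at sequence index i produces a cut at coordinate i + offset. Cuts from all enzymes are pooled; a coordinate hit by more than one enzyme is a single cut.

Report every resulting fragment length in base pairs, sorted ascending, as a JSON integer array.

Scan for sites:
  MvoX (AAATCCT, off=3): starts [126, 135, 157] → cuts [129, 138, 160]
  VbrIV (GCCATAGC, off=1): starts [49, 142] → cuts [50, 143]
  NpsII (ATGTTTTC, off=6): starts [6, 34, 78, 116] → cuts [12, 40, 84, 122]
  WciX (ATAATGCC, off=1): starts [58, 92] → cuts [59, 93]
  ZebX (GTAC, off=1): starts [1, 18, 67, 88, 107, 152] → cuts [2, 19, 68, 89, 108, 153]

Pooled cuts: [2, 12, 19, 40, 50, 59, 68, 84, 89, 93, 108, 122, 129, 138, 143, 153, 160]

Fragment lengths:
  2→12: 10 bp
  12→19: 7 bp
  19→40: 21 bp
  40→50: 10 bp
  50→59: 9 bp
  59→68: 9 bp
  68→84: 16 bp
  84→89: 5 bp
  89→93: 4 bp
  93→108: 15 bp
  108→122: 14 bp
  122→129: 7 bp
  129→138: 9 bp
  138→143: 5 bp
  143→153: 10 bp
  153→160: 7 bp
  160→2 (wrap): 177-160+2 = 19 bp

[4,5,5,7,7,7,9,9,9,10,10,10,14,15,16,19,21]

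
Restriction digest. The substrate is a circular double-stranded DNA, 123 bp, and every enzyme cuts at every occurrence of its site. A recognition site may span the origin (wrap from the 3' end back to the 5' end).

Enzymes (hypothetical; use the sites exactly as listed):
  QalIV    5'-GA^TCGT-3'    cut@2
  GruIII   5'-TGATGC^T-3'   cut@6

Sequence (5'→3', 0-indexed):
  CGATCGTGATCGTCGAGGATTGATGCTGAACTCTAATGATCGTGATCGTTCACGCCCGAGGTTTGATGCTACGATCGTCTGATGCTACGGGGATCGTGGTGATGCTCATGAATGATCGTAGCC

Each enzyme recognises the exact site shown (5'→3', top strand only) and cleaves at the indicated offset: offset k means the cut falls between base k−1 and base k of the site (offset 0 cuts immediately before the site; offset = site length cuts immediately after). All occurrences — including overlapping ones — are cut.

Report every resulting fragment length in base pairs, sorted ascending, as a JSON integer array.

Per-enzyme occurrences:
  QalIV GATCGT/2: at [1, 7, 37, 43, 72, 91, 113] ⇒ [3, 9, 39, 45, 74, 93, 115]
  GruIII TGATGCT/6: at [20, 63, 79, 99] ⇒ [26, 69, 85, 105]

Pooled cuts: [3, 9, 26, 39, 45, 69, 74, 85, 93, 105, 115]

Fragments:
  3→9: 6 bp
  9→26: 17 bp
  26→39: 13 bp
  39→45: 6 bp
  45→69: 24 bp
  69→74: 5 bp
  74→85: 11 bp
  85→93: 8 bp
  93→105: 12 bp
  105→115: 10 bp
  115→3 (wrap): 123-115+3 = 11 bp

[5,6,6,8,10,11,11,12,13,17,24]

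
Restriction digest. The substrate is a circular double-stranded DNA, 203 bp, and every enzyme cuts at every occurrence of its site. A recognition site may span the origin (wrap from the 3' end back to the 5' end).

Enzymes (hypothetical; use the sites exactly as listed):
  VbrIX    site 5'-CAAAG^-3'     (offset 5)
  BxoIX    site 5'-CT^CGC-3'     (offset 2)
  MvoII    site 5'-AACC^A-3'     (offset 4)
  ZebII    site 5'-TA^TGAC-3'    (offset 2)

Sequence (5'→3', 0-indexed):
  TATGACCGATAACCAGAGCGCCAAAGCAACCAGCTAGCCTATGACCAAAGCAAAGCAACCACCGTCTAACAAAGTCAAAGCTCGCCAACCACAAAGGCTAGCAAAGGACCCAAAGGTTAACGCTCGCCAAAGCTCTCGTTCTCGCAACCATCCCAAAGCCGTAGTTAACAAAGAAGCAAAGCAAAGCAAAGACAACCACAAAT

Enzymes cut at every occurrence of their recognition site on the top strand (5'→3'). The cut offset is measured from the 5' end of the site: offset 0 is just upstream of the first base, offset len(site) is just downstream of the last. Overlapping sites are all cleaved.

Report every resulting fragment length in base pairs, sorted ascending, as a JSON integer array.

Scan for sites:
  VbrIX CAAAG/5: at [21, 45, 50, 69, 75, 91, 101, 110, 127, 153, 168, 176, 181, 186] ⇒ [26, 50, 55, 74, 80, 96, 106, 115, 132, 158, 173, 181, 186, 191]
  BxoIX CTCGC/2: at [80, 122, 140] ⇒ [82, 124, 142]
  MvoII AACCA/4: at [10, 27, 56, 86, 145, 193] ⇒ [14, 31, 60, 90, 149, 197]
  ZebII TATGAC/2: at [0, 39] ⇒ [2, 41]

Pooled cuts: [2, 14, 26, 31, 41, 50, 55, 60, 74, 80, 82, 90, 96, 106, 115, 124, 132, 142, 149, 158, 173, 181, 186, 191, 197]

Fragments:
  2→14: 12 bp
  14→26: 12 bp
  26→31: 5 bp
  31→41: 10 bp
  41→50: 9 bp
  50→55: 5 bp
  55→60: 5 bp
  60→74: 14 bp
  74→80: 6 bp
  80→82: 2 bp
  82→90: 8 bp
  90→96: 6 bp
  96→106: 10 bp
  106→115: 9 bp
  115→124: 9 bp
  124→132: 8 bp
  132→142: 10 bp
  142→149: 7 bp
  149→158: 9 bp
  158→173: 15 bp
  173→181: 8 bp
  181→186: 5 bp
  186→191: 5 bp
  191→197: 6 bp
  197→2 (wrap): 203-197+2 = 8 bp

[2,5,5,5,5,5,6,6,6,7,8,8,8,8,9,9,9,9,10,10,10,12,12,14,15]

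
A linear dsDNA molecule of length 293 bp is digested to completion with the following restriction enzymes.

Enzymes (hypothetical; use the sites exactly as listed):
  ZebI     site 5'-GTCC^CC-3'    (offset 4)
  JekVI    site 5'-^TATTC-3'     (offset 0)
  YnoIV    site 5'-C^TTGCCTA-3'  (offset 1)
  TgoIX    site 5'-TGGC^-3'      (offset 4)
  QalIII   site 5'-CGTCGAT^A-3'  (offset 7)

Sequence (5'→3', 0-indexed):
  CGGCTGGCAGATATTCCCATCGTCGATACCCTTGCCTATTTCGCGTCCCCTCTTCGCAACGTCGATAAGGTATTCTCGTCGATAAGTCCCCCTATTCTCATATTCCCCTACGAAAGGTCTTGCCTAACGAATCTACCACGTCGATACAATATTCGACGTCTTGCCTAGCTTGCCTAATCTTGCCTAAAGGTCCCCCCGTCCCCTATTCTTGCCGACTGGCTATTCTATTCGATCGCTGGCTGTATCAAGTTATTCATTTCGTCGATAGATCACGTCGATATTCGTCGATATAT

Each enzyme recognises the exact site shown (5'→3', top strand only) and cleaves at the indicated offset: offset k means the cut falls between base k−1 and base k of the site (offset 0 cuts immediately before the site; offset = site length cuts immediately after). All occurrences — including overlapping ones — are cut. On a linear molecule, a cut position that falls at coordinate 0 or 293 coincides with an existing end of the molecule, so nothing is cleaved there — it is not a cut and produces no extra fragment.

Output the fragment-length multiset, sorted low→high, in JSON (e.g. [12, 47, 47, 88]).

[1,2,3,3,4,4,4,4,5,6,8,8,8,9,10,10,10,11,12,13,14,15,16,16,17,17,18,19,26]

Scan for sites:
  ZebI (GTCCCC, off=4): starts [44, 85, 189, 197] → cuts [48, 89, 193, 201]
  JekVI (TATTC, off=0): starts [11, 70, 92, 100, 149, 203, 220, 225, 250, 278] → cuts [11, 70, 92, 100, 149, 203, 220, 225, 250, 278]
  YnoIV (CTTGCCTA, off=1): starts [30, 118, 159, 168, 178] → cuts [31, 119, 160, 169, 179]
  TgoIX (TGGC, off=4): starts [4, 216, 236] → cuts [8, 220, 240]
  QalIII (CGTCGATA, off=7): starts [20, 59, 76, 138, 259, 272, 282] → cuts [27, 66, 83, 145, 266, 279, 289]

Pooled cuts: [8, 11, 27, 31, 48, 66, 70, 83, 89, 92, 100, 119, 145, 149, 160, 169, 179, 193, 201, 203, 220, 225, 240, 250, 266, 278, 279, 289]

Fragments:
  [0,8): 8 bp
  [8,11): 3 bp
  [11,27): 16 bp
  [27,31): 4 bp
  [31,48): 17 bp
  [48,66): 18 bp
  [66,70): 4 bp
  [70,83): 13 bp
  [83,89): 6 bp
  [89,92): 3 bp
  [92,100): 8 bp
  [100,119): 19 bp
  [119,145): 26 bp
  [145,149): 4 bp
  [149,160): 11 bp
  [160,169): 9 bp
  [169,179): 10 bp
  [179,193): 14 bp
  [193,201): 8 bp
  [201,203): 2 bp
  [203,220): 17 bp
  [220,225): 5 bp
  [225,240): 15 bp
  [240,250): 10 bp
  [250,266): 16 bp
  [266,278): 12 bp
  [278,279): 1 bp
  [279,289): 10 bp
  [289,293): 4 bp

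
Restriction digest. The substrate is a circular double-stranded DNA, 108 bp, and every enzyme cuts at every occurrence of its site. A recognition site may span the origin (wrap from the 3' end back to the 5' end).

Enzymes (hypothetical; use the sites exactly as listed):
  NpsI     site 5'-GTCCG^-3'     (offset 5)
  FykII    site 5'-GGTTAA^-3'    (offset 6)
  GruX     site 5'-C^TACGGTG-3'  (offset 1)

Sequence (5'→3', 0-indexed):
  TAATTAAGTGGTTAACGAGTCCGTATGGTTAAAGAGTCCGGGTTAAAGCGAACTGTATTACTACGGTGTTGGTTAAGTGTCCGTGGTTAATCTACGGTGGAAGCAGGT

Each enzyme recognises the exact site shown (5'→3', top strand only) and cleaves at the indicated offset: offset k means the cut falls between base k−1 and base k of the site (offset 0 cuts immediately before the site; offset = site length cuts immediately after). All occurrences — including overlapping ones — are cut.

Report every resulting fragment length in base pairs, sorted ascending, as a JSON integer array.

[2,6,7,7,8,8,9,12,15,15,19]

Site scan:
  NpsI (GTCCG, off=5): starts [18, 35, 78] → cuts [23, 40, 83]
  FykII (GGTTAA, off=6): starts [9, 26, 40, 70, 84, 105] → cuts [3, 15, 32, 46, 76, 90]
  GruX (CTACGGTG, off=1): starts [60, 91] → cuts [61, 92]

All cut coordinates (distinct, sorted): [3, 15, 23, 32, 40, 46, 61, 76, 83, 90, 92]

Fragment lengths:
  3→15: 12 bp
  15→23: 8 bp
  23→32: 9 bp
  32→40: 8 bp
  40→46: 6 bp
  46→61: 15 bp
  61→76: 15 bp
  76→83: 7 bp
  83→90: 7 bp
  90→92: 2 bp
  92→3 (wrap): 108-92+3 = 19 bp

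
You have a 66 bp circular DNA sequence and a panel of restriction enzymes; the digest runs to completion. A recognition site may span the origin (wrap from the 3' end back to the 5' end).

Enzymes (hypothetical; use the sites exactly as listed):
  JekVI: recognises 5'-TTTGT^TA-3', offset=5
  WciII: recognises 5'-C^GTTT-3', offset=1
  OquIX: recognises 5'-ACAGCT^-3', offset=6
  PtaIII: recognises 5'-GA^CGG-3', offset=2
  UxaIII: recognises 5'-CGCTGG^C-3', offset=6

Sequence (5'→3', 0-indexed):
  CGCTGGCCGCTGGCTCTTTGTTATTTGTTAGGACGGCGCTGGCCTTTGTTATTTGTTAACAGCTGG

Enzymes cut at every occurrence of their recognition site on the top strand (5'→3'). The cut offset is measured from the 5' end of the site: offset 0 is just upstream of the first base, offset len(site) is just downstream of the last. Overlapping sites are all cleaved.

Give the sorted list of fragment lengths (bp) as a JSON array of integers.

[5,7,7,7,7,8,8,8,9]

Scan for sites:
  JekVI TTTGTTA/5: at [16, 23, 44, 51] ⇒ [21, 28, 49, 56]
  WciII (CGTTT, off=1): no sites
  OquIX ACAGCT/6: at [58] ⇒ [64]
  PtaIII GACGG/2: at [31] ⇒ [33]
  UxaIII CGCTGGC/6: at [0, 7, 36] ⇒ [6, 13, 42]

All cut coordinates (distinct, sorted): [6, 13, 21, 28, 33, 42, 49, 56, 64]

Fragment lengths:
  6→13: 7 bp
  13→21: 8 bp
  21→28: 7 bp
  28→33: 5 bp
  33→42: 9 bp
  42→49: 7 bp
  49→56: 7 bp
  56→64: 8 bp
  64→6 (wrap): 66-64+6 = 8 bp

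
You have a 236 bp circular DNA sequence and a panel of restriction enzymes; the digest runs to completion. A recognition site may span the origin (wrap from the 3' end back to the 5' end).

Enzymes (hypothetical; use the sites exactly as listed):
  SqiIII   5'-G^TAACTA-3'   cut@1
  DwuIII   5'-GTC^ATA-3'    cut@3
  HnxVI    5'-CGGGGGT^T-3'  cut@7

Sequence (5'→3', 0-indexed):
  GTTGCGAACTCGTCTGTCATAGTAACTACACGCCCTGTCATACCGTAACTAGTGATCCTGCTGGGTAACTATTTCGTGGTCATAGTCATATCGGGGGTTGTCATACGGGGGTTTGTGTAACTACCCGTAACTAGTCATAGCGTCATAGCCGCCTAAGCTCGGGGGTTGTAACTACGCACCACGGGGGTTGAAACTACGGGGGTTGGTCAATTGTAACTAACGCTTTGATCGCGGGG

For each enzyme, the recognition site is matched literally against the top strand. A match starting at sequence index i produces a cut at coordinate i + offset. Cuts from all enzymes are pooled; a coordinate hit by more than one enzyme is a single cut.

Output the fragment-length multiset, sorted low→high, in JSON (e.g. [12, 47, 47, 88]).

Site scan:
  SqiIII (GTAACTA, off=1): starts [21, 44, 64, 116, 126, 167, 212] → cuts [22, 45, 65, 117, 127, 168, 213]
  DwuIII (GTCATA, off=3): starts [15, 36, 78, 84, 99, 133, 141] → cuts [18, 39, 81, 87, 102, 136, 144]
  HnxVI (CGGGGGTT, off=7): starts [91, 105, 159, 181, 196, 231] → cuts [2, 98, 112, 166, 188, 203]

All cut coordinates (distinct, sorted): [2, 18, 22, 39, 45, 65, 81, 87, 98, 102, 112, 117, 127, 136, 144, 166, 168, 188, 203, 213]

Fragments:
  2→18: 16 bp
  18→22: 4 bp
  22→39: 17 bp
  39→45: 6 bp
  45→65: 20 bp
  65→81: 16 bp
  81→87: 6 bp
  87→98: 11 bp
  98→102: 4 bp
  102→112: 10 bp
  112→117: 5 bp
  117→127: 10 bp
  127→136: 9 bp
  136→144: 8 bp
  144→166: 22 bp
  166→168: 2 bp
  168→188: 20 bp
  188→203: 15 bp
  203→213: 10 bp
  213→2 (wrap): 236-213+2 = 25 bp

[2,4,4,5,6,6,8,9,10,10,10,11,15,16,16,17,20,20,22,25]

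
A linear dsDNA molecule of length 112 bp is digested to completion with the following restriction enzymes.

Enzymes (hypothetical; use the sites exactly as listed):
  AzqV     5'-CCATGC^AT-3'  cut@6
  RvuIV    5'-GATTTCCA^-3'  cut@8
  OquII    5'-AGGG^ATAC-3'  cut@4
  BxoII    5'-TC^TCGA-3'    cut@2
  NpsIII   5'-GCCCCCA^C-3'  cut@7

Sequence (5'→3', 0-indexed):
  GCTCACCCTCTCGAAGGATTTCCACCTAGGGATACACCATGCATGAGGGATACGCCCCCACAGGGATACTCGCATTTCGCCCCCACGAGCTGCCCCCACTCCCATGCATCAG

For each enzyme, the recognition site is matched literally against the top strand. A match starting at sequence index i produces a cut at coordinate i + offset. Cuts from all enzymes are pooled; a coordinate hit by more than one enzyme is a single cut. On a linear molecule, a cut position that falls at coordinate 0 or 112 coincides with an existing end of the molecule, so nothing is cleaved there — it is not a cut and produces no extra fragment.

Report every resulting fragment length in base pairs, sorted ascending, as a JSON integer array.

[5,5,7,7,9,10,11,11,13,14,20]

Per-enzyme occurrences:
  AzqV CCATGCAT/6: at [36, 101] ⇒ [42, 107]
  RvuIV GATTTCCA/8: at [16] ⇒ [24]
  OquII AGGGATAC/4: at [27, 45, 61] ⇒ [31, 49, 65]
  BxoII TCTCGA/2: at [8] ⇒ [10]
  NpsIII GCCCCCAC/7: at [53, 78, 91] ⇒ [60, 85, 98]

Pooled cuts: [10, 24, 31, 42, 49, 60, 65, 85, 98, 107]

Fragments:
  [0,10): 10 bp
  [10,24): 14 bp
  [24,31): 7 bp
  [31,42): 11 bp
  [42,49): 7 bp
  [49,60): 11 bp
  [60,65): 5 bp
  [65,85): 20 bp
  [85,98): 13 bp
  [98,107): 9 bp
  [107,112): 5 bp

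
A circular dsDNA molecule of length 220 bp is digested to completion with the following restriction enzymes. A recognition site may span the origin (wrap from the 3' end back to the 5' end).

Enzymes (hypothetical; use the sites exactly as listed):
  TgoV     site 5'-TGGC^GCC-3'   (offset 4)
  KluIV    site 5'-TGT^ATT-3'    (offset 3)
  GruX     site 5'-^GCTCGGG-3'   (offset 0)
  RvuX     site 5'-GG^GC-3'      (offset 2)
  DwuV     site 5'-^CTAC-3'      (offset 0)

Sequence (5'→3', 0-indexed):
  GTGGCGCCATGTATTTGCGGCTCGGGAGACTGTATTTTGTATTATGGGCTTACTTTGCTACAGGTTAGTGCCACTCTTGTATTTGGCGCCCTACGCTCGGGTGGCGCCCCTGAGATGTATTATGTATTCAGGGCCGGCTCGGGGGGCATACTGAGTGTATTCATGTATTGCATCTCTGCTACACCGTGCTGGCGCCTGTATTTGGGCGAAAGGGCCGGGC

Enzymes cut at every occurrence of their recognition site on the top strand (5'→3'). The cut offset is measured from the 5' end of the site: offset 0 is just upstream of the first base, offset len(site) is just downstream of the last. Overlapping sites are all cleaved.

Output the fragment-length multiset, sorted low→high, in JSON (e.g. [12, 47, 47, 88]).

Per-enzyme occurrences:
  TgoV (TGGCGCC, off=4): starts [1, 83, 101, 189] → cuts [5, 87, 105, 193]
  KluIV (TGTATT, off=3): starts [9, 30, 37, 77, 115, 122, 155, 163, 196] → cuts [12, 33, 40, 80, 118, 125, 158, 166, 199]
  GruX (GCTCGGG, off=0): starts [19, 94, 136] → cuts [19, 94, 136]
  RvuX (GGGC, off=2): starts [45, 130, 143, 203, 211, 216] → cuts [47, 132, 145, 205, 213, 218]
  DwuV (CTAC, off=0): starts [57, 90, 178] → cuts [57, 90, 178]

All cut coordinates (distinct, sorted): [5, 12, 19, 33, 40, 47, 57, 80, 87, 90, 94, 105, 118, 125, 132, 136, 145, 158, 166, 178, 193, 199, 205, 213, 218]

Fragment lengths:
  5→12: 7 bp
  12→19: 7 bp
  19→33: 14 bp
  33→40: 7 bp
  40→47: 7 bp
  47→57: 10 bp
  57→80: 23 bp
  80→87: 7 bp
  87→90: 3 bp
  90→94: 4 bp
  94→105: 11 bp
  105→118: 13 bp
  118→125: 7 bp
  125→132: 7 bp
  132→136: 4 bp
  136→145: 9 bp
  145→158: 13 bp
  158→166: 8 bp
  166→178: 12 bp
  178→193: 15 bp
  193→199: 6 bp
  199→205: 6 bp
  205→213: 8 bp
  213→218: 5 bp
  218→5 (wrap): 220-218+5 = 7 bp

[3,4,4,5,6,6,7,7,7,7,7,7,7,7,8,8,9,10,11,12,13,13,14,15,23]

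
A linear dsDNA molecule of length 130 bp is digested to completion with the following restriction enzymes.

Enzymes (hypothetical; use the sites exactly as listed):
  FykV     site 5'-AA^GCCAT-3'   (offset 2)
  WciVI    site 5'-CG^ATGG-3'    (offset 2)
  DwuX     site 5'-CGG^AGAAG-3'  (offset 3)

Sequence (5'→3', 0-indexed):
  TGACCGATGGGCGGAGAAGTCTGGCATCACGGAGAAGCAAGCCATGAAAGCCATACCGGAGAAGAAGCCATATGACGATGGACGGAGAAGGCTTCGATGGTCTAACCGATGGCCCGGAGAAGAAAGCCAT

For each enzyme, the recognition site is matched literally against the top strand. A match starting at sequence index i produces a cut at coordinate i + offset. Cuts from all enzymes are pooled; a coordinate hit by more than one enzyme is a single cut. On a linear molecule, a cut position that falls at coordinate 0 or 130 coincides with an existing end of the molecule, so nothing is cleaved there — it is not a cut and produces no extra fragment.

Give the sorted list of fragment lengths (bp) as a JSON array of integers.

[5,6,7,8,8,8,8,9,9,10,11,11,12,18]

Scan for sites:
  FykV AAGCCAT/2: at [38, 47, 64, 123] ⇒ [40, 49, 66, 125]
  WciVI CGATGG/2: at [4, 75, 94, 106] ⇒ [6, 77, 96, 108]
  DwuX CGGAGAAG/3: at [11, 29, 56, 82, 114] ⇒ [14, 32, 59, 85, 117]

All cut coordinates (distinct, sorted): [6, 14, 32, 40, 49, 59, 66, 77, 85, 96, 108, 117, 125]

Fragment lengths:
  [0,6): 6 bp
  [6,14): 8 bp
  [14,32): 18 bp
  [32,40): 8 bp
  [40,49): 9 bp
  [49,59): 10 bp
  [59,66): 7 bp
  [66,77): 11 bp
  [77,85): 8 bp
  [85,96): 11 bp
  [96,108): 12 bp
  [108,117): 9 bp
  [117,125): 8 bp
  [125,130): 5 bp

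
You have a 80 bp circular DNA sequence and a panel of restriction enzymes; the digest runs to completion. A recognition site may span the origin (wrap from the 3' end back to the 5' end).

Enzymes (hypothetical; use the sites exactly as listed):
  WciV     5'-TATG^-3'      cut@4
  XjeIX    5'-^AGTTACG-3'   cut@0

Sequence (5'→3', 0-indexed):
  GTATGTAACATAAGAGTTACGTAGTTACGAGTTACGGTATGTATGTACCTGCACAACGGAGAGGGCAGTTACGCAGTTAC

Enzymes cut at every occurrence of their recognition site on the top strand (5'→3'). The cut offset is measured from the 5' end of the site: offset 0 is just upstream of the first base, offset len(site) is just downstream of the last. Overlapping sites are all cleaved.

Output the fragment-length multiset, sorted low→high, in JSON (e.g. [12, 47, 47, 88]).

[4,7,8,8,9,11,12,21]

Per-enzyme occurrences:
  WciV (TATG, off=4): starts [1, 37, 41] → cuts [5, 41, 45]
  XjeIX (AGTTACG, off=0): starts [14, 22, 29, 66, 74] → cuts [14, 22, 29, 66, 74]

All cut coordinates (distinct, sorted): [5, 14, 22, 29, 41, 45, 66, 74]

Fragment lengths:
  5→14: 9 bp
  14→22: 8 bp
  22→29: 7 bp
  29→41: 12 bp
  41→45: 4 bp
  45→66: 21 bp
  66→74: 8 bp
  74→5 (wrap): 80-74+5 = 11 bp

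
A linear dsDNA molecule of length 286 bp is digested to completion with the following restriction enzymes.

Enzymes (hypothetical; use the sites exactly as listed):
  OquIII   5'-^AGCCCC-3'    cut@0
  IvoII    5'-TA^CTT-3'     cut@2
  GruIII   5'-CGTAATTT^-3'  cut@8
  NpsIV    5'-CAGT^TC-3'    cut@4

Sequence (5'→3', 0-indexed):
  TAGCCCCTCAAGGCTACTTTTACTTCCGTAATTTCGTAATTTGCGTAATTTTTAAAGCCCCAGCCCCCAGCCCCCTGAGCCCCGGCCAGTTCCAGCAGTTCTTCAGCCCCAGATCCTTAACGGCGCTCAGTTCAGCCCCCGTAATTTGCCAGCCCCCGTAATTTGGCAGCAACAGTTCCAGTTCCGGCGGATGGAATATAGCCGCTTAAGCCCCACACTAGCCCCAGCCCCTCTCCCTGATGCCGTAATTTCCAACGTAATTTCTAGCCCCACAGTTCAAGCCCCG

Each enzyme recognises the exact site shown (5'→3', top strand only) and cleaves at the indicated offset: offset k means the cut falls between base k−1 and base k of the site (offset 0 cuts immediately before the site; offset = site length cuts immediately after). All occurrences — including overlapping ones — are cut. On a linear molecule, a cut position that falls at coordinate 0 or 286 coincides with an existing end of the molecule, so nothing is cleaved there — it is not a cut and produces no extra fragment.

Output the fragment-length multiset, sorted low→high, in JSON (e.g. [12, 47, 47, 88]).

[1,2,2,3,3,4,5,6,6,6,6,7,7,8,9,9,9,11,11,12,12,12,13,14,14,15,26,26,27]

Site scan:
  OquIII AGCCCC/0: at [1, 55, 61, 68, 77, 104, 133, 150, 208, 219, 225, 265, 279] ⇒ [1, 55, 61, 68, 77, 104, 133, 150, 208, 219, 225, 265, 279]
  IvoII TACTT/2: at [14, 20] ⇒ [16, 22]
  GruIII CGTAATTT/8: at [26, 34, 43, 139, 156, 243, 255] ⇒ [34, 42, 51, 147, 164, 251, 263]
  NpsIV CAGTTC/4: at [86, 95, 127, 172, 178, 272] ⇒ [90, 99, 131, 176, 182, 276]

All cut coordinates (distinct, sorted): [1, 16, 22, 34, 42, 51, 55, 61, 68, 77, 90, 99, 104, 131, 133, 147, 150, 164, 176, 182, 208, 219, 225, 251, 263, 265, 276, 279]

Fragments:
  [0,1): 1 bp
  [1,16): 15 bp
  [16,22): 6 bp
  [22,34): 12 bp
  [34,42): 8 bp
  [42,51): 9 bp
  [51,55): 4 bp
  [55,61): 6 bp
  [61,68): 7 bp
  [68,77): 9 bp
  [77,90): 13 bp
  [90,99): 9 bp
  [99,104): 5 bp
  [104,131): 27 bp
  [131,133): 2 bp
  [133,147): 14 bp
  [147,150): 3 bp
  [150,164): 14 bp
  [164,176): 12 bp
  [176,182): 6 bp
  [182,208): 26 bp
  [208,219): 11 bp
  [219,225): 6 bp
  [225,251): 26 bp
  [251,263): 12 bp
  [263,265): 2 bp
  [265,276): 11 bp
  [276,279): 3 bp
  [279,286): 7 bp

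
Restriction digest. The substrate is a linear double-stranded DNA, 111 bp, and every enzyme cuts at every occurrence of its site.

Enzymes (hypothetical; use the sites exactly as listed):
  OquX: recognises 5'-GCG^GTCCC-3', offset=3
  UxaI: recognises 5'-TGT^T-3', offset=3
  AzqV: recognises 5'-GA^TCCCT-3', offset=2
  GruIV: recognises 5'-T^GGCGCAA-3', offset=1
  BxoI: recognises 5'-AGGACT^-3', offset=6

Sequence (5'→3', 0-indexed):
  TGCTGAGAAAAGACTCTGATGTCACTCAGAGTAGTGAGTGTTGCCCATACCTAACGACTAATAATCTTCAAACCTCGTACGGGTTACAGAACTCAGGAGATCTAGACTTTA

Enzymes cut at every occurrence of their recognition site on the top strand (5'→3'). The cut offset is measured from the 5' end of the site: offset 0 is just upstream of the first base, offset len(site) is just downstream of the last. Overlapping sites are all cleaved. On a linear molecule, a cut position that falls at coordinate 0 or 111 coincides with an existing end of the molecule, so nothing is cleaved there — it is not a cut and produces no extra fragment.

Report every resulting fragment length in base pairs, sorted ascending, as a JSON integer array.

Site scan:
  OquX (GCGGTCCC, off=3): no sites
  UxaI TGTT/3: at [38] ⇒ [41]
  AzqV (GATCCCT, off=2): no sites
  GruIV (TGGCGCAA, off=1): no sites
  BxoI (AGGACT, off=6): no sites

Pooled cuts: [41]

Fragments:
  [0,41): 41 bp
  [41,111): 70 bp

[41,70]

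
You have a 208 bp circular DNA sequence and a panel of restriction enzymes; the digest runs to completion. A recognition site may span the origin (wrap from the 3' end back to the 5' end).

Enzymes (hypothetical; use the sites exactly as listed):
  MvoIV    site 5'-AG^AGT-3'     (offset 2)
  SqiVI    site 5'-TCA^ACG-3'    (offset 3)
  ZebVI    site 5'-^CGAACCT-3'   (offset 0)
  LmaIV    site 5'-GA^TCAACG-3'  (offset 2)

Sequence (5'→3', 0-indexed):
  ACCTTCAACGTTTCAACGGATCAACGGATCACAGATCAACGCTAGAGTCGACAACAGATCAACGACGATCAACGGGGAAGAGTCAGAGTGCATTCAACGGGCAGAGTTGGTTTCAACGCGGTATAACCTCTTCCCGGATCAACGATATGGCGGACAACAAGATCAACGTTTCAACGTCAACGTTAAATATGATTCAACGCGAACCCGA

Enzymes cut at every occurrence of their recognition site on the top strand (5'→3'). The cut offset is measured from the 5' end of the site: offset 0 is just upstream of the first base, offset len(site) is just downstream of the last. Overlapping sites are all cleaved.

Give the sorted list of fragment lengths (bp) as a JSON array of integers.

[3,3,3,3,3,3,5,6,6,7,7,8,8,8,9,9,10,10,11,12,13,17,21,23]

Per-enzyme occurrences:
  MvoIV (AGAGT, off=2): starts [43, 78, 84, 102] → cuts [45, 80, 86, 104]
  SqiVI (TCAACG, off=3): starts [4, 12, 20, 35, 58, 68, 93, 112, 138, 162, 170, 176, 193] → cuts [7, 15, 23, 38, 61, 71, 96, 115, 141, 165, 173, 179, 196]
  ZebVI (CGAACCT, off=0): starts [205] → cuts [205]
  LmaIV (GATCAACG, off=2): starts [18, 33, 56, 66, 136, 160] → cuts [20, 35, 58, 68, 138, 162]

All cut coordinates (distinct, sorted): [7, 15, 20, 23, 35, 38, 45, 58, 61, 68, 71, 80, 86, 96, 104, 115, 138, 141, 162, 165, 173, 179, 196, 205]

Fragments:
  7→15: 8 bp
  15→20: 5 bp
  20→23: 3 bp
  23→35: 12 bp
  35→38: 3 bp
  38→45: 7 bp
  45→58: 13 bp
  58→61: 3 bp
  61→68: 7 bp
  68→71: 3 bp
  71→80: 9 bp
  80→86: 6 bp
  86→96: 10 bp
  96→104: 8 bp
  104→115: 11 bp
  115→138: 23 bp
  138→141: 3 bp
  141→162: 21 bp
  162→165: 3 bp
  165→173: 8 bp
  173→179: 6 bp
  179→196: 17 bp
  196→205: 9 bp
  205→7 (wrap): 208-205+7 = 10 bp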